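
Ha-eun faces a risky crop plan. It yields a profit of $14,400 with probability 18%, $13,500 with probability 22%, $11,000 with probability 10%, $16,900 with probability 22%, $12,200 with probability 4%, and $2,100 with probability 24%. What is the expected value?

EV = 0.18 × 14400 + 0.22 × 13500 + 0.1 × 11000 + 0.22 × 16900 + 0.04 × 12200 + 0.24 × 2100 = 2592 + 2970 + 1100 + 3718 + 488 + 504 = 11372

$11,372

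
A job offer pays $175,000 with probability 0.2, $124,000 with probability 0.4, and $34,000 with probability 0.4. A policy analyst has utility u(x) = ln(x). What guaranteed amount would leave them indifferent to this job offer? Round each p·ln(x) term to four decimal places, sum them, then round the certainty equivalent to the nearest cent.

E[u] = 0.2·ln(175000) + 0.4·ln(124000) + 0.4·ln(34000) = 2.4145 + 4.6912 + 4.1736 = 11.2793
CE = e^11.2793 ≈ 79165.83

$79,165.83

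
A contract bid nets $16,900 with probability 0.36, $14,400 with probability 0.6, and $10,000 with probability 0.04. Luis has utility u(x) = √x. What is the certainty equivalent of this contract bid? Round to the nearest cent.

$15,079.84

E[u] = 0.36·√16900 + 0.6·√14400 + 0.04·√10000 = 0.36·130 + 0.6·120 + 0.04·100 = 122.8
CE = (122.8)² = 15079.84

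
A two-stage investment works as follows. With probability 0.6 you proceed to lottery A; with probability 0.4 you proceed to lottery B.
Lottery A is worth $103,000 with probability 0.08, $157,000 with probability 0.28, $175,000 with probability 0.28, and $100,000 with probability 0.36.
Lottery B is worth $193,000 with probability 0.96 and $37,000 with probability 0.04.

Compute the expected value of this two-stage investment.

$157,024

EV(A) = 0.08 × 103000 + 0.28 × 157000 + 0.28 × 175000 + 0.36 × 100000 = 8240 + 43960 + 49000 + 36000 = 137200
EV(B) = 0.96 × 193000 + 0.04 × 37000 = 185280 + 1480 = 186760
Overall = 0.6 × 137200 + 0.4 × 186760 = 82320 + 74704 = 157024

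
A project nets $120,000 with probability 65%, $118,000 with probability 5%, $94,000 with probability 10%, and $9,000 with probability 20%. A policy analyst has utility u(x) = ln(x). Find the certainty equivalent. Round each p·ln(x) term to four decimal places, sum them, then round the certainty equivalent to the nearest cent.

E[u] = 0.65·ln(120000) + 0.05·ln(118000) + 0.1·ln(94000) + 0.2·ln(9000) = 7.6019 + 0.5839 + 1.1451 + 1.8210 = 11.1519
CE = e^11.1519 ≈ 69696.13

$69,696.13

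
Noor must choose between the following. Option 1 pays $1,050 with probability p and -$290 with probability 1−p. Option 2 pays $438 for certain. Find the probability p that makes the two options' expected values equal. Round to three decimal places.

p·1050 + (1−p)·(-290) = 438
1340p − 290 = 438
p = (438 + 290) / 1340

p = 0.543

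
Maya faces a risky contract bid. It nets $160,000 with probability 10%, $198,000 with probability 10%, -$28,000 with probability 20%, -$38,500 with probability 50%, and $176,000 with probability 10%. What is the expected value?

EV = 0.1 × 160000 + 0.1 × 198000 + 0.2 × (-28000) + 0.5 × (-38500) + 0.1 × 176000 = 16000 + 19800 − 5600 − 19250 + 17600 = 28550

$28,550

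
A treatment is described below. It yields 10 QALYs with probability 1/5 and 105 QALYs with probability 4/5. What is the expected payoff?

86 QALYs

EV = 1/5 × 10 + 4/5 × 105 = 2 + 84 = 86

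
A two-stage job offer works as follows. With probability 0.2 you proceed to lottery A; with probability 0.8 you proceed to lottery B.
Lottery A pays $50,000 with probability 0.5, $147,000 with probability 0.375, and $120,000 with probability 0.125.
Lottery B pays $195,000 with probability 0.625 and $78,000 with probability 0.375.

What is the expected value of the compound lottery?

$139,925

EV(A) = 0.5 × 50000 + 0.375 × 147000 + 0.125 × 120000 = 25000 + 55125 + 15000 = 95125
EV(B) = 0.625 × 195000 + 0.375 × 78000 = 121875 + 29250 = 151125
Overall = 0.2 × 95125 + 0.8 × 151125 = 19025 + 120900 = 139925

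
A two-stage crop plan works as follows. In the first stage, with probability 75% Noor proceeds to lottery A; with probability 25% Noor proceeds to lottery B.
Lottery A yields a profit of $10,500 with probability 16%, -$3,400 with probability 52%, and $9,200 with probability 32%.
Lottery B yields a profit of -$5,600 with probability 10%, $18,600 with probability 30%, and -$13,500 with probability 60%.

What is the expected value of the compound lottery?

$1,372

EV(A) = 0.16 × 10500 + 0.52 × (-3400) + 0.32 × 9200 = 1680 − 1768 + 2944 = 2856
EV(B) = 0.1 × (-5600) + 0.3 × 18600 + 0.6 × (-13500) = -560 + 5580 − 8100 = -3080
Overall = 0.75 × 2856 + 0.25 × (-3080) = 2142 − 770 = 1372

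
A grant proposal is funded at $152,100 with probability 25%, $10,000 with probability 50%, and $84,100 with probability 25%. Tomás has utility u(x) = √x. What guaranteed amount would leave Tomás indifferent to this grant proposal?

$48,400

E[u] = 0.25·√152100 + 0.5·√10000 + 0.25·√84100 = 0.25·390 + 0.5·100 + 0.25·290 = 220
CE = (220)² = 48400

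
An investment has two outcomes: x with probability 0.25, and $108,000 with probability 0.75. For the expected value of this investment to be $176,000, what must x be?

0.25·x + 0.75·108000 = 176000
0.25·x = 176000 − 81000 = 95000
x = 95000 / 0.25 = 380000

x = $380,000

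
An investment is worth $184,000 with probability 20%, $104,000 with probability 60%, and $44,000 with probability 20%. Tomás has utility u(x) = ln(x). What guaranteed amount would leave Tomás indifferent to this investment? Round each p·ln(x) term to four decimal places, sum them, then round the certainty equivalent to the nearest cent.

E[u] = 0.2·ln(184000) + 0.6·ln(104000) + 0.2·ln(44000) = 2.4245 + 6.9313 + 2.1384 = 11.4942
CE = e^11.4942 ≈ 98144.88

$98,144.88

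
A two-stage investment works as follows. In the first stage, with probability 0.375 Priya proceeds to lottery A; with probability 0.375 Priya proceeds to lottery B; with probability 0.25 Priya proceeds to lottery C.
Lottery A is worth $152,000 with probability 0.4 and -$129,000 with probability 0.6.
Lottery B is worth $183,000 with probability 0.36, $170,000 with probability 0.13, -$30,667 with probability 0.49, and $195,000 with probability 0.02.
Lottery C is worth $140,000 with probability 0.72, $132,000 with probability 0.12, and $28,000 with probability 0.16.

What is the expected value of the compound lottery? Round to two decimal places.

$52,874.94

EV(A) = 0.4 × 152000 + 0.6 × (-129000) = 60800 − 77400 = -16600
EV(B) = 0.36 × 183000 + 0.13 × 170000 + 0.49 × (-30667) + 0.02 × 195000 = 65880 + 22100 − 15026.83 + 3900 = 76853.17
EV(C) = 0.72 × 140000 + 0.12 × 132000 + 0.16 × 28000 = 100800 + 15840 + 4480 = 121120
Overall = 0.375 × (-16600) + 0.375 × 76853.17 + 0.25 × 121120 = -6225 + 28819.93875 + 30280 = 52874.93875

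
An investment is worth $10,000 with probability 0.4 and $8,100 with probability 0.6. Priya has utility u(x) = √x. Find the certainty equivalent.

E[u] = 0.4·√10000 + 0.6·√8100 = 0.4·100 + 0.6·90 = 94
CE = (94)² = 8836

$8,836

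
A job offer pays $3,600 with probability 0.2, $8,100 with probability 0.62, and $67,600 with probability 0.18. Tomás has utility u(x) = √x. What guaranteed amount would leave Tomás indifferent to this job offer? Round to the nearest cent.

E[u] = 0.2·√3600 + 0.62·√8100 + 0.18·√67600 = 0.2·60 + 0.62·90 + 0.18·260 = 114.6
CE = (114.6)² = 13133.16

$13,133.16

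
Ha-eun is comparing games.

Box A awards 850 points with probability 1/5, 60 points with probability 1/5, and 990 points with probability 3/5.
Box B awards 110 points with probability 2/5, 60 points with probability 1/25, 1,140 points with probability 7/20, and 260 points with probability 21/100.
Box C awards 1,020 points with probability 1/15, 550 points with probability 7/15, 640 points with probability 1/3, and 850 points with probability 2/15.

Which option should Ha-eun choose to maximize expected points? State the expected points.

Box A (776 points)

Box A = 1/5 × 850 + 1/5 × 60 + 3/5 × 990 = 170 + 12 + 594 = 776
Box B = 2/5 × 110 + 1/25 × 60 + 7/20 × 1140 + 21/100 × 260 = 44 + 2.4 + 399 + 54.6 = 500
Box C = 1/15 × 1020 + 7/15 × 550 + 1/3 × 640 + 2/15 × 850 = 68 + 256.6667 + 213.3333 + 113.3333 = 651.3333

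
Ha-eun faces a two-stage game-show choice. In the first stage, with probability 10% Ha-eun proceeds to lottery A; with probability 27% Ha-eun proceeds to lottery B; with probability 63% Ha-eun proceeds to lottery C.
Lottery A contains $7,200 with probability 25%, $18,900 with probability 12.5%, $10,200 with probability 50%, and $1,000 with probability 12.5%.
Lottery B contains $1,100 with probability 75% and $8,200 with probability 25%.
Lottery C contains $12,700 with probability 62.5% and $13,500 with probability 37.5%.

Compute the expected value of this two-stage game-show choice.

EV(A) = 0.25 × 7200 + 0.125 × 18900 + 0.5 × 10200 + 0.125 × 1000 = 1800 + 2362.5 + 5100 + 125 = 9387.5
EV(B) = 0.75 × 1100 + 0.25 × 8200 = 825 + 2050 = 2875
EV(C) = 0.625 × 12700 + 0.375 × 13500 = 7937.5 + 5062.5 = 13000
Overall = 0.1 × 9387.5 + 0.27 × 2875 + 0.63 × 13000 = 938.75 + 776.25 + 8190 = 9905

$9,905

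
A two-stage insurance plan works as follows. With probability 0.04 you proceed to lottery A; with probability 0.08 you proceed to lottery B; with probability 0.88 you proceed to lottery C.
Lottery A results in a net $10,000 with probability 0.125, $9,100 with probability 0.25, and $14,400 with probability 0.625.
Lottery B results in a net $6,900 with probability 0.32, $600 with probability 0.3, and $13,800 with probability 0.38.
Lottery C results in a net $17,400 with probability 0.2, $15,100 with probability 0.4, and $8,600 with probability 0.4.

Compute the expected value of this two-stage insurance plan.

$12,516.36

EV(A) = 0.125 × 10000 + 0.25 × 9100 + 0.625 × 14400 = 1250 + 2275 + 9000 = 12525
EV(B) = 0.32 × 6900 + 0.3 × 600 + 0.38 × 13800 = 2208 + 180 + 5244 = 7632
EV(C) = 0.2 × 17400 + 0.4 × 15100 + 0.4 × 8600 = 3480 + 6040 + 3440 = 12960
Overall = 0.04 × 12525 + 0.08 × 7632 + 0.88 × 12960 = 501 + 610.56 + 11404.8 = 12516.36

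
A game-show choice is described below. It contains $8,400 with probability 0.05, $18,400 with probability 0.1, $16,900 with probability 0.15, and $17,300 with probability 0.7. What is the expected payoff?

EV = 0.05 × 8400 + 0.1 × 18400 + 0.15 × 16900 + 0.7 × 17300 = 420 + 1840 + 2535 + 12110 = 16905

$16,905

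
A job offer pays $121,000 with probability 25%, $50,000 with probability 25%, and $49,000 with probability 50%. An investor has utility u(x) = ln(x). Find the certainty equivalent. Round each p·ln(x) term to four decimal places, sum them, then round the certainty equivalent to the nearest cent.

E[u] = 0.25·ln(121000) + 0.25·ln(50000) + 0.5·ln(49000) = 2.9259 + 2.7049 + 5.3998 = 11.0306
CE = e^11.0306 ≈ 61734.61

$61,734.61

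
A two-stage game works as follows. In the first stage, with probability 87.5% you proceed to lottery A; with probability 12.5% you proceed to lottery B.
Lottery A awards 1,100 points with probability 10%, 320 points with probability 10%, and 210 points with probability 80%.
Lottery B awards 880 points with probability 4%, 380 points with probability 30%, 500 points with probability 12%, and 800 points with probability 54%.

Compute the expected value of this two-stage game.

EV(A) = 0.1 × 1100 + 0.1 × 320 + 0.8 × 210 = 110 + 32 + 168 = 310
EV(B) = 0.04 × 880 + 0.3 × 380 + 0.12 × 500 + 0.54 × 800 = 35.2 + 114 + 60 + 432 = 641.2
Overall = 0.875 × 310 + 0.125 × 641.2 = 271.25 + 80.15 = 351.4

351.4 points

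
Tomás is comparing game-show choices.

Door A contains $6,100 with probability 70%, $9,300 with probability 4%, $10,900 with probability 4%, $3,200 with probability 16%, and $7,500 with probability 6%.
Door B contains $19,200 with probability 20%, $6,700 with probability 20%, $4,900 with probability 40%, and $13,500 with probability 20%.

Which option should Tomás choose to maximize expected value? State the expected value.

Door B ($9,840)

Door A = 0.7 × 6100 + 0.04 × 9300 + 0.04 × 10900 + 0.16 × 3200 + 0.06 × 7500 = 4270 + 372 + 436 + 512 + 450 = 6040
Door B = 0.2 × 19200 + 0.2 × 6700 + 0.4 × 4900 + 0.2 × 13500 = 3840 + 1340 + 1960 + 2700 = 9840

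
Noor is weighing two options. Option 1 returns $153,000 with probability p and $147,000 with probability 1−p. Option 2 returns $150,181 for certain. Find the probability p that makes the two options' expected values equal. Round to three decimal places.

p = 0.530

p·153000 + (1−p)·147000 = 150181
6000p + 147000 = 150181
p = (150181 − 147000) / 6000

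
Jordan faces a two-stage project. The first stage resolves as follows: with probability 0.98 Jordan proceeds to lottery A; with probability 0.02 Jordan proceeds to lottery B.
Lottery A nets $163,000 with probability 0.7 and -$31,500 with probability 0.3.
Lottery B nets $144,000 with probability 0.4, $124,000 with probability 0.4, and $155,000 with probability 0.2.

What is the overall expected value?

EV(A) = 0.7 × 163000 + 0.3 × (-31500) = 114100 − 9450 = 104650
EV(B) = 0.4 × 144000 + 0.4 × 124000 + 0.2 × 155000 = 57600 + 49600 + 31000 = 138200
Overall = 0.98 × 104650 + 0.02 × 138200 = 102557 + 2764 = 105321

$105,321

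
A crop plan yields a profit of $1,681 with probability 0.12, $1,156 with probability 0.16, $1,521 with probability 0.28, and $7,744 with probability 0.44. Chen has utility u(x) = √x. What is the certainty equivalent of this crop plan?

E[u] = 0.12·√1681 + 0.16·√1156 + 0.28·√1521 + 0.44·√7744 = 0.12·41 + 0.16·34 + 0.28·39 + 0.44·88 = 60
CE = (60)² = 3600

$3,600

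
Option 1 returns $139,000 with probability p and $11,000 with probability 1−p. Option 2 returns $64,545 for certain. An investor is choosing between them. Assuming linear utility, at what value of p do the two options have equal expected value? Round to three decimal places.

p·139000 + (1−p)·11000 = 64545
128000p + 11000 = 64545
p = (64545 − 11000) / 128000

p = 0.418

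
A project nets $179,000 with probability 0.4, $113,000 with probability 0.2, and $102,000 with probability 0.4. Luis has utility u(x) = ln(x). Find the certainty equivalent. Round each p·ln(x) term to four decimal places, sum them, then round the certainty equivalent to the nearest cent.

E[u] = 0.4·ln(179000) + 0.2·ln(113000) + 0.4·ln(102000) = 4.8381 + 2.3270 + 4.6131 = 11.7782
CE = e^11.7782 ≈ 130378.89

$130,378.89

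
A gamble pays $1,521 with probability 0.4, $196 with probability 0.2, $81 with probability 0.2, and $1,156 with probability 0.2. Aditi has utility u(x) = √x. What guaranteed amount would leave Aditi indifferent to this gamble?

$729

E[u] = 0.4·√1521 + 0.2·√196 + 0.2·√81 + 0.2·√1156 = 0.4·39 + 0.2·14 + 0.2·9 + 0.2·34 = 27
CE = (27)² = 729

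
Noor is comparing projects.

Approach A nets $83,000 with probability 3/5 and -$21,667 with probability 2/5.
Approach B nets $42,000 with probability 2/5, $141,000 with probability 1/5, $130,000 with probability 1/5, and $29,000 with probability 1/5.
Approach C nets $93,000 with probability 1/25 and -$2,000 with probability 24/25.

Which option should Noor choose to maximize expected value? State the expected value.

Approach A = 3/5 × 83000 + 2/5 × (-21667) = 49800 − 8666.8 = 41133.2
Approach B = 2/5 × 42000 + 1/5 × 141000 + 1/5 × 130000 + 1/5 × 29000 = 16800 + 28200 + 26000 + 5800 = 76800
Approach C = 1/25 × 93000 + 24/25 × (-2000) = 3720 − 1920 = 1800

Approach B ($76,800)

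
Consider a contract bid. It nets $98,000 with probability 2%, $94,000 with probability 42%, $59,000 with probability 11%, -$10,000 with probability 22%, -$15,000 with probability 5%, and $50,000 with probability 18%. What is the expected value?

EV = 0.02 × 98000 + 0.42 × 94000 + 0.11 × 59000 + 0.22 × (-10000) + 0.05 × (-15000) + 0.18 × 50000 = 1960 + 39480 + 6490 − 2200 − 750 + 9000 = 53980

$53,980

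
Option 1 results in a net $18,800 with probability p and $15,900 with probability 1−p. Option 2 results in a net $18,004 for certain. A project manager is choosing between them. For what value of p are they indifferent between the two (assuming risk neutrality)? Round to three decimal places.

p = 0.726

p·18800 + (1−p)·15900 = 18004
2900p + 15900 = 18004
p = (18004 − 15900) / 2900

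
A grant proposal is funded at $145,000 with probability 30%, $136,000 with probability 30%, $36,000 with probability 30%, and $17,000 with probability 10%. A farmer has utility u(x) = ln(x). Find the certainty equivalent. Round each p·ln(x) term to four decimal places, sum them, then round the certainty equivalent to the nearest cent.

E[u] = 0.3·ln(145000) + 0.3·ln(136000) + 0.3·ln(36000) + 0.1·ln(17000) = 3.5653 + 3.5461 + 3.1474 + 0.9741 = 11.2329
CE = e^11.2329 ≈ 75576.45

$75,576.45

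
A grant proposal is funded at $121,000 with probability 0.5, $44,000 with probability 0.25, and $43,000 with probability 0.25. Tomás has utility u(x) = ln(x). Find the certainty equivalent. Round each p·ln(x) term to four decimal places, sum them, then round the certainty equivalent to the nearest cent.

$72,547.73

E[u] = 0.5·ln(121000) + 0.25·ln(44000) + 0.25·ln(43000) = 5.8518 + 2.6730 + 2.6672 = 11.1920
CE = e^11.1920 ≈ 72547.73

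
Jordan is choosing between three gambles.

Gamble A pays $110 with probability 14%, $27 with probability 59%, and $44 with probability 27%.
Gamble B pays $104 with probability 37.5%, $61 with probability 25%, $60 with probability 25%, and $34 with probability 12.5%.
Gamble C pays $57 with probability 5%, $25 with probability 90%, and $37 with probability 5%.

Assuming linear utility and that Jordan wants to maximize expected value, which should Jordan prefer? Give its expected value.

Gamble A = 0.14 × 110 + 0.59 × 27 + 0.27 × 44 = 15.4 + 15.93 + 11.88 = 43.21
Gamble B = 0.375 × 104 + 0.25 × 61 + 0.25 × 60 + 0.125 × 34 = 39 + 15.25 + 15 + 4.25 = 73.5
Gamble C = 0.05 × 57 + 0.9 × 25 + 0.05 × 37 = 2.85 + 22.5 + 1.85 = 27.2

Gamble B ($73.50)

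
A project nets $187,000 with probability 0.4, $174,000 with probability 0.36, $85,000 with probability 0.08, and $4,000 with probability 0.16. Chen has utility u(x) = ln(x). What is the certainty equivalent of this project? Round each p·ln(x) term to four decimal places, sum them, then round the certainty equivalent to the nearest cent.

E[u] = 0.4·ln(187000) + 0.36·ln(174000) + 0.08·ln(85000) + 0.16·ln(4000) = 4.8555 + 4.3441 + 0.9080 + 1.3270 = 11.4346
CE = e^11.4346 ≈ 92466.34

$92,466.34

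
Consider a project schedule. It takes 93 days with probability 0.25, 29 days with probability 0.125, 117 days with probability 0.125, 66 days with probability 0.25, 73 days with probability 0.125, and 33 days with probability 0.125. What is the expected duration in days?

EV = 0.25 × 93 + 0.125 × 29 + 0.125 × 117 + 0.25 × 66 + 0.125 × 73 + 0.125 × 33 = 23.25 + 3.625 + 14.625 + 16.5 + 9.125 + 4.125 = 71.25

71.25 days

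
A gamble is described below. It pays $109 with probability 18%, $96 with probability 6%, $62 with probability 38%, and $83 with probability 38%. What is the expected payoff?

EV = 0.18 × 109 + 0.06 × 96 + 0.38 × 62 + 0.38 × 83 = 19.62 + 5.76 + 23.56 + 31.54 = 80.48

$80.48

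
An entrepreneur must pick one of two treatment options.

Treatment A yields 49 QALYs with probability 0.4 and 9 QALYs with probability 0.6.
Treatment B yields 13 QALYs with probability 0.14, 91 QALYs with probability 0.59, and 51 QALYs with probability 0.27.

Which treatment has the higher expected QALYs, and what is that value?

Treatment A = 0.4 × 49 + 0.6 × 9 = 19.6 + 5.4 = 25
Treatment B = 0.14 × 13 + 0.59 × 91 + 0.27 × 51 = 1.82 + 53.69 + 13.77 = 69.28

Treatment B (69.28 QALYs)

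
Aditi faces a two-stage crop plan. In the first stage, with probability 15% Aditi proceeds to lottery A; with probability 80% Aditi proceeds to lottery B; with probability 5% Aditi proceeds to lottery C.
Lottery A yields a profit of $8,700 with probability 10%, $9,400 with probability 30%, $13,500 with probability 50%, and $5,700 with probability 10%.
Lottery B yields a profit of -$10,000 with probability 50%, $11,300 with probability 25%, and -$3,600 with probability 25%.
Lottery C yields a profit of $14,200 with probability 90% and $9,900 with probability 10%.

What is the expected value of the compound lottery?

-$120

EV(A) = 0.1 × 8700 + 0.3 × 9400 + 0.5 × 13500 + 0.1 × 5700 = 870 + 2820 + 6750 + 570 = 11010
EV(B) = 0.5 × (-10000) + 0.25 × 11300 + 0.25 × (-3600) = -5000 + 2825 − 900 = -3075
EV(C) = 0.9 × 14200 + 0.1 × 9900 = 12780 + 990 = 13770
Overall = 0.15 × 11010 + 0.8 × (-3075) + 0.05 × 13770 = 1651.5 − 2460 + 688.5 = -120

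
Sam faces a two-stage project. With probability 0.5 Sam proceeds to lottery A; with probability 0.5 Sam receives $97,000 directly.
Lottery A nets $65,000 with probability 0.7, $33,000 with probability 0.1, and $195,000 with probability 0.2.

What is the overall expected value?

EV(A) = 0.7 × 65000 + 0.1 × 33000 + 0.2 × 195000 = 45500 + 3300 + 39000 = 87800
Branch B: 97000 (certain)
Overall = 0.5 × 87800 + 0.5 × 97000 = 43900 + 48500 = 92400

$92,400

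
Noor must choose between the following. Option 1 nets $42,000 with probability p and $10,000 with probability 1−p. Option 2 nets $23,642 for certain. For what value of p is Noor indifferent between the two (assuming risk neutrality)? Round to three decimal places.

p·42000 + (1−p)·10000 = 23642
32000p + 10000 = 23642
p = (23642 − 10000) / 32000

p = 0.426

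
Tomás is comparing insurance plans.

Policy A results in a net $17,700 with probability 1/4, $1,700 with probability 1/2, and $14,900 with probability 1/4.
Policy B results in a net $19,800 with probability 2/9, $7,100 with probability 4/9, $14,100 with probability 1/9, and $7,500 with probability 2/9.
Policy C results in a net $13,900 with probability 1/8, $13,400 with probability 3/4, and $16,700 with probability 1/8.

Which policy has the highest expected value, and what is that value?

Policy C ($13,875)

Policy A = 1/4 × 17700 + 1/2 × 1700 + 1/4 × 14900 = 4425 + 850 + 3725 = 9000
Policy B = 2/9 × 19800 + 4/9 × 7100 + 1/9 × 14100 + 2/9 × 7500 = 4400 + 3155.5556 + 1566.6667 + 1666.6667 = 10788.8889
Policy C = 1/8 × 13900 + 3/4 × 13400 + 1/8 × 16700 = 1737.5 + 10050 + 2087.5 = 13875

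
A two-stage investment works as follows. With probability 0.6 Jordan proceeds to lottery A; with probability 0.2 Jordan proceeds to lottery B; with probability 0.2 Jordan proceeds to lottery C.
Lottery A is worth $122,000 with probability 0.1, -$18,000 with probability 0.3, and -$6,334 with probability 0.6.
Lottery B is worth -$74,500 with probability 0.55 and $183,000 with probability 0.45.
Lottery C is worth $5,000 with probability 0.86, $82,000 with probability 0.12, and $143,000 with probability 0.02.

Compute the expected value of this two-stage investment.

EV(A) = 0.1 × 122000 + 0.3 × (-18000) + 0.6 × (-6334) = 12200 − 5400 − 3800.4 = 2999.6
EV(B) = 0.55 × (-74500) + 0.45 × 183000 = -40975 + 82350 = 41375
EV(C) = 0.86 × 5000 + 0.12 × 82000 + 0.02 × 143000 = 4300 + 9840 + 2860 = 17000
Overall = 0.6 × 2999.6 + 0.2 × 41375 + 0.2 × 17000 = 1799.76 + 8275 + 3400 = 13474.76

$13,474.76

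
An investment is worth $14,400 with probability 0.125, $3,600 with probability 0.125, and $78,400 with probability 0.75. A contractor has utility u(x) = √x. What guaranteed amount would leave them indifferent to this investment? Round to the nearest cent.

$54,056.25

E[u] = 0.125·√14400 + 0.125·√3600 + 0.75·√78400 = 0.125·120 + 0.125·60 + 0.75·280 = 232.5
CE = (232.5)² = 54056.25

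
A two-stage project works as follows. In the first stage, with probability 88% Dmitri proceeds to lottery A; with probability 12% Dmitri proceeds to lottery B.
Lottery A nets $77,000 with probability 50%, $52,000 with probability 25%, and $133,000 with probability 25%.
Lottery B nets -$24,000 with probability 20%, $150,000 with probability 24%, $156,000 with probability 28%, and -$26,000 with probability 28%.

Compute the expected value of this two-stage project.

$82,692

EV(A) = 0.5 × 77000 + 0.25 × 52000 + 0.25 × 133000 = 38500 + 13000 + 33250 = 84750
EV(B) = 0.2 × (-24000) + 0.24 × 150000 + 0.28 × 156000 + 0.28 × (-26000) = -4800 + 36000 + 43680 − 7280 = 67600
Overall = 0.88 × 84750 + 0.12 × 67600 = 74580 + 8112 = 82692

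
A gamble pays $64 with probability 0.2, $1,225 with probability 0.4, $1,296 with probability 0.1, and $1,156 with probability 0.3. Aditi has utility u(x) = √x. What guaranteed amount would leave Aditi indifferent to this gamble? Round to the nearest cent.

$864.36

E[u] = 0.2·√64 + 0.4·√1225 + 0.1·√1296 + 0.3·√1156 = 0.2·8 + 0.4·35 + 0.1·36 + 0.3·34 = 29.4
CE = (29.4)² = 864.36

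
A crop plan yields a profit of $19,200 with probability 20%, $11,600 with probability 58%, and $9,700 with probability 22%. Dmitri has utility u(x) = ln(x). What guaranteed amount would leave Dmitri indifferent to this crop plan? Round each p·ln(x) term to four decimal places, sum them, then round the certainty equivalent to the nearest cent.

E[u] = 0.2·ln(19200) + 0.58·ln(11600) + 0.22·ln(9700) = 1.9725 + 5.4281 + 2.0196 = 9.4202
CE = e^9.4202 ≈ 12335.05

$12,335.05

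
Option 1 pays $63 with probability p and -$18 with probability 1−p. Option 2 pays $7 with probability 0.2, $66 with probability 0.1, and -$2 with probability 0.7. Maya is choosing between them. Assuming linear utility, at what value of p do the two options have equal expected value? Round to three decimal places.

EV(Option 2) = 0.2 × 7 + 0.1 × 66 + 0.7 × (-2) = 1.4 + 6.6 − 1.4 = 6.6
p·63 + (1−p)·(-18) = 6.6
81p − 18 = 6.6
p = (6.6 + 18) / 81

p = 0.304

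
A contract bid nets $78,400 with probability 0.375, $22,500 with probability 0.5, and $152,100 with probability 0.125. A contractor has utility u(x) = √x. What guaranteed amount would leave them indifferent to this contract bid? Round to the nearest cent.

$52,326.56

E[u] = 0.375·√78400 + 0.5·√22500 + 0.125·√152100 = 0.375·280 + 0.5·150 + 0.125·390 = 228.75
CE = (228.75)² = 52326.5625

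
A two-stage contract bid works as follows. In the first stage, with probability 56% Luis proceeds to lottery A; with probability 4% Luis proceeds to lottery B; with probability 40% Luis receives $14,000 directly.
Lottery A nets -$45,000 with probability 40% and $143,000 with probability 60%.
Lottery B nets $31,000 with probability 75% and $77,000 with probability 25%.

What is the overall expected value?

$45,268

EV(A) = 0.4 × (-45000) + 0.6 × 143000 = -18000 + 85800 = 67800
EV(B) = 0.75 × 31000 + 0.25 × 77000 = 23250 + 19250 = 42500
Branch C: 14000 (certain)
Overall = 0.56 × 67800 + 0.04 × 42500 + 0.4 × 14000 = 37968 + 1700 + 5600 = 45268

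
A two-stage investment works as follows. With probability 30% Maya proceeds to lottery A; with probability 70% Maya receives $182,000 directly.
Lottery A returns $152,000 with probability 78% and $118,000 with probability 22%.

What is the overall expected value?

EV(A) = 0.78 × 152000 + 0.22 × 118000 = 118560 + 25960 = 144520
Branch B: 182000 (certain)
Overall = 0.3 × 144520 + 0.7 × 182000 = 43356 + 127400 = 170756

$170,756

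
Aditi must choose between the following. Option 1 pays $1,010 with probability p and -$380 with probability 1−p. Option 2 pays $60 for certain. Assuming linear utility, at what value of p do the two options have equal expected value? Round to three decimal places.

p = 0.317

p·1010 + (1−p)·(-380) = 60
1390p − 380 = 60
p = (60 + 380) / 1390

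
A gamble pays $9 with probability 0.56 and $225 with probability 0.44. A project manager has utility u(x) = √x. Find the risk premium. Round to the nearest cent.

E[u] = 0.56·√9 + 0.44·√225 = 0.56·3 + 0.44·15 = 8.28
CE = (8.28)² = 68.5584
Risk premium = EV − CE = 104.04 − 68.5584 = 35.4816

$35.48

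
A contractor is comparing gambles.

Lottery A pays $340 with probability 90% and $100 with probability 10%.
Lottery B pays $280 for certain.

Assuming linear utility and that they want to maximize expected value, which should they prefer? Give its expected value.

Lottery A = 0.9 × 340 + 0.1 × 100 = 306 + 10 = 316
Lottery B: 280 (certain)

Lottery A ($316)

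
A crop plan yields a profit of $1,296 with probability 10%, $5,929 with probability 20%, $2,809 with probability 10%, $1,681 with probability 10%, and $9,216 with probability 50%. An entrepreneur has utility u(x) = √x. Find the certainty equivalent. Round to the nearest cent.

E[u] = 0.1·√1296 + 0.2·√5929 + 0.1·√2809 + 0.1·√1681 + 0.5·√9216 = 0.1·36 + 0.2·77 + 0.1·53 + 0.1·41 + 0.5·96 = 76.4
CE = (76.4)² = 5836.96

$5,836.96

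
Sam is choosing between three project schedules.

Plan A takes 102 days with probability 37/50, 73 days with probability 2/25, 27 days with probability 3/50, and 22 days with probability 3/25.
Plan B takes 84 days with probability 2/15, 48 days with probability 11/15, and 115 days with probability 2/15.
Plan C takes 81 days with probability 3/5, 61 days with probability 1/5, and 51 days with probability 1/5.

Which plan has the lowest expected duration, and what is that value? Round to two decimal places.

Plan A = 37/50 × 102 + 2/25 × 73 + 3/50 × 27 + 3/25 × 22 = 75.48 + 5.84 + 1.62 + 2.64 = 85.58
Plan B = 2/15 × 84 + 11/15 × 48 + 2/15 × 115 = 11.2 + 35.2 + 15.3333 = 61.7333
Plan C = 3/5 × 81 + 1/5 × 61 + 1/5 × 51 = 48.6 + 12.2 + 10.2 = 71

Plan B (61.73 days)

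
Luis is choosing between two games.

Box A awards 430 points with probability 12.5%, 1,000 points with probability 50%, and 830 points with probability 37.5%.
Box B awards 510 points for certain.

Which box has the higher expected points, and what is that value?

Box A = 0.125 × 430 + 0.5 × 1000 + 0.375 × 830 = 53.75 + 500 + 311.25 = 865
Box B: 510 (certain)

Box A (865 points)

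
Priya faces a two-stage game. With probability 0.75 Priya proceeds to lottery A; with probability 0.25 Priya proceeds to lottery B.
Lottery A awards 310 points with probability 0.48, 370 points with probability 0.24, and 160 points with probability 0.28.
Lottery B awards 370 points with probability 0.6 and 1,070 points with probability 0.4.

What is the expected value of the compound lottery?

374.3 points

EV(A) = 0.48 × 310 + 0.24 × 370 + 0.28 × 160 = 148.8 + 88.8 + 44.8 = 282.4
EV(B) = 0.6 × 370 + 0.4 × 1070 = 222 + 428 = 650
Overall = 0.75 × 282.4 + 0.25 × 650 = 211.8 + 162.5 = 374.3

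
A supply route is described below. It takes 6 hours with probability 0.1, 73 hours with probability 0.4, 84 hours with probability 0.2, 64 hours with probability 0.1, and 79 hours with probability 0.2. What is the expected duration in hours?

EV = 0.1 × 6 + 0.4 × 73 + 0.2 × 84 + 0.1 × 64 + 0.2 × 79 = 0.6 + 29.2 + 16.8 + 6.4 + 15.8 = 68.8

68.8 hours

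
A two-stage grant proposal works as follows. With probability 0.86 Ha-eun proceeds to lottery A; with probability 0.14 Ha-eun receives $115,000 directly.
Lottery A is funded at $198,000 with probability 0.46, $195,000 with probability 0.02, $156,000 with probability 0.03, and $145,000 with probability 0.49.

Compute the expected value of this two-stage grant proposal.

EV(A) = 0.46 × 198000 + 0.02 × 195000 + 0.03 × 156000 + 0.49 × 145000 = 91080 + 3900 + 4680 + 71050 = 170710
Branch B: 115000 (certain)
Overall = 0.86 × 170710 + 0.14 × 115000 = 146810.6 + 16100 = 162910.6

$162,910.60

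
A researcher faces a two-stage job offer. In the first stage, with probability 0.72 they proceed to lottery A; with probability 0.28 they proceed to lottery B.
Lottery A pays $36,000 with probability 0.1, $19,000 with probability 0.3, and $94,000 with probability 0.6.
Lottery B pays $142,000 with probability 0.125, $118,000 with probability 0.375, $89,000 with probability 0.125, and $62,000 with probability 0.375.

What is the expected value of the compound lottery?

$74,289

EV(A) = 0.1 × 36000 + 0.3 × 19000 + 0.6 × 94000 = 3600 + 5700 + 56400 = 65700
EV(B) = 0.125 × 142000 + 0.375 × 118000 + 0.125 × 89000 + 0.375 × 62000 = 17750 + 44250 + 11125 + 23250 = 96375
Overall = 0.72 × 65700 + 0.28 × 96375 = 47304 + 26985 = 74289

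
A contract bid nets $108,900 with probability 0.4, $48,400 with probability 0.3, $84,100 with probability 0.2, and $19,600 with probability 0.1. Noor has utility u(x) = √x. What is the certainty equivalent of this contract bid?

E[u] = 0.4·√108900 + 0.3·√48400 + 0.2·√84100 + 0.1·√19600 = 0.4·330 + 0.3·220 + 0.2·290 + 0.1·140 = 270
CE = (270)² = 72900

$72,900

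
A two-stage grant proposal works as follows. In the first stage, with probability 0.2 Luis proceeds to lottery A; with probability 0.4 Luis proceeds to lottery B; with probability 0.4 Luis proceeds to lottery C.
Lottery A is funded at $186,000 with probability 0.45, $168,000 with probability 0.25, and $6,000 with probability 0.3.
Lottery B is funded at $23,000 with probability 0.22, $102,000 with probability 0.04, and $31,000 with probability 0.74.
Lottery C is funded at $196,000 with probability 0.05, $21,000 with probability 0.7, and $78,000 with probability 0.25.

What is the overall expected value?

$55,932

EV(A) = 0.45 × 186000 + 0.25 × 168000 + 0.3 × 6000 = 83700 + 42000 + 1800 = 127500
EV(B) = 0.22 × 23000 + 0.04 × 102000 + 0.74 × 31000 = 5060 + 4080 + 22940 = 32080
EV(C) = 0.05 × 196000 + 0.7 × 21000 + 0.25 × 78000 = 9800 + 14700 + 19500 = 44000
Overall = 0.2 × 127500 + 0.4 × 32080 + 0.4 × 44000 = 25500 + 12832 + 17600 = 55932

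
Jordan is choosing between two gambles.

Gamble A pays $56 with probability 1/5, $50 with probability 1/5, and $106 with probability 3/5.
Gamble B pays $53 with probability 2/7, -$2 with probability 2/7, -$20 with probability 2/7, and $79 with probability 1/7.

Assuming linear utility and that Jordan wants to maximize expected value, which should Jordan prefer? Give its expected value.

Gamble A ($84.80)

Gamble A = 1/5 × 56 + 1/5 × 50 + 3/5 × 106 = 11.2 + 10 + 63.6 = 84.8
Gamble B = 2/7 × 53 + 2/7 × (-2) + 2/7 × (-20) + 1/7 × 79 = 15.1429 − 0.5714 − 5.7143 + 11.2857 = 20.1429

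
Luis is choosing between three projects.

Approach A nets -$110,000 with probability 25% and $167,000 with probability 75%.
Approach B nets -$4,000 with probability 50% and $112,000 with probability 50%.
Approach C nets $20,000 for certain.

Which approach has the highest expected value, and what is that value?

Approach A ($97,750)

Approach A = 0.25 × (-110000) + 0.75 × 167000 = -27500 + 125250 = 97750
Approach B = 0.5 × (-4000) + 0.5 × 112000 = -2000 + 56000 = 54000
Approach C: 20000 (certain)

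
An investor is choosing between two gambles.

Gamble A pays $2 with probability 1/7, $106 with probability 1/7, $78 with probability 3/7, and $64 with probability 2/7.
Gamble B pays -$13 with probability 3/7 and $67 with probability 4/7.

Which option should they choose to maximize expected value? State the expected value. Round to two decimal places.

Gamble A = 1/7 × 2 + 1/7 × 106 + 3/7 × 78 + 2/7 × 64 = 0.2857 + 15.1429 + 33.4286 + 18.2857 = 67.1429
Gamble B = 3/7 × (-13) + 4/7 × 67 = -5.5714 + 38.2857 = 32.7143

Gamble A ($67.14)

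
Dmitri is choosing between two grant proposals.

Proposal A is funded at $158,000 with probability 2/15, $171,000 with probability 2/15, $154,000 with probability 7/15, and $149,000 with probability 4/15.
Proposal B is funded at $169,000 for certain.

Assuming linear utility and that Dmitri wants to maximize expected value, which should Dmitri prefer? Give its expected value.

Proposal B ($169,000)

Proposal A = 2/15 × 158000 + 2/15 × 171000 + 7/15 × 154000 + 4/15 × 149000 = 21066.6667 + 22800 + 71866.6667 + 39733.3333 = 155466.6667
Proposal B: 169000 (certain)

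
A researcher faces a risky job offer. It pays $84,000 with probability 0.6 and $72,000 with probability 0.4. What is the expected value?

EV = 0.6 × 84000 + 0.4 × 72000 = 50400 + 28800 = 79200

$79,200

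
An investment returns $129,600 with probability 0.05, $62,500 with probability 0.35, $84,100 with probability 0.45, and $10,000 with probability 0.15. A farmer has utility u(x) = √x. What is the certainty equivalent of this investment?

E[u] = 0.05·√129600 + 0.35·√62500 + 0.45·√84100 + 0.15·√10000 = 0.05·360 + 0.35·250 + 0.45·290 + 0.15·100 = 251
CE = (251)² = 63001

$63,001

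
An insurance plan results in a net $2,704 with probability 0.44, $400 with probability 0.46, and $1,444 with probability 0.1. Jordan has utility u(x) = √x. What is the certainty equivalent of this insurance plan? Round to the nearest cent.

$1,287.37

E[u] = 0.44·√2704 + 0.46·√400 + 0.1·√1444 = 0.44·52 + 0.46·20 + 0.1·38 = 35.88
CE = (35.88)² = 1287.3744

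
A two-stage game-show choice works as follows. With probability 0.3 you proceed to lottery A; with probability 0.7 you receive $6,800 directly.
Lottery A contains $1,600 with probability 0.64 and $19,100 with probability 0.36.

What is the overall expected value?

EV(A) = 0.64 × 1600 + 0.36 × 19100 = 1024 + 6876 = 7900
Branch B: 6800 (certain)
Overall = 0.3 × 7900 + 0.7 × 6800 = 2370 + 4760 = 7130

$7,130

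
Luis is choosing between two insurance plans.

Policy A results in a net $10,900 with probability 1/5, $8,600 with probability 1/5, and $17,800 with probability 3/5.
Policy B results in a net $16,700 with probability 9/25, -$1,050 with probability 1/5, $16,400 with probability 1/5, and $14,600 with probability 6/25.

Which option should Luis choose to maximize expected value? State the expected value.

Policy A = 1/5 × 10900 + 1/5 × 8600 + 3/5 × 17800 = 2180 + 1720 + 10680 = 14580
Policy B = 9/25 × 16700 + 1/5 × (-1050) + 1/5 × 16400 + 6/25 × 14600 = 6012 − 210 + 3280 + 3504 = 12586

Policy A ($14,580)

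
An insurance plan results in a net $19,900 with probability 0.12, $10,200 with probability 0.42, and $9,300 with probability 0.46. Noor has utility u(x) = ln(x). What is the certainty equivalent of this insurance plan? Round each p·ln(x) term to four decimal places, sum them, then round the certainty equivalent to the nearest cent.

E[u] = 0.12·ln(19900) + 0.42·ln(10200) + 0.46·ln(9300) = 1.1878 + 3.8767 + 4.2034 = 9.2679
CE = e^9.2679 ≈ 10592.48

$10,592.48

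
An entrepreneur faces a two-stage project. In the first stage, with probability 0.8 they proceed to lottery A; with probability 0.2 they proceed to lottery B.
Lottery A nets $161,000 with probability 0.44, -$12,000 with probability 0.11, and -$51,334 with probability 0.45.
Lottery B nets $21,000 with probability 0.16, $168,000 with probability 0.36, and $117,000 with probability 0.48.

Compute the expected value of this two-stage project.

$61,135.76

EV(A) = 0.44 × 161000 + 0.11 × (-12000) + 0.45 × (-51334) = 70840 − 1320 − 23100.3 = 46419.7
EV(B) = 0.16 × 21000 + 0.36 × 168000 + 0.48 × 117000 = 3360 + 60480 + 56160 = 120000
Overall = 0.8 × 46419.7 + 0.2 × 120000 = 37135.76 + 24000 = 61135.76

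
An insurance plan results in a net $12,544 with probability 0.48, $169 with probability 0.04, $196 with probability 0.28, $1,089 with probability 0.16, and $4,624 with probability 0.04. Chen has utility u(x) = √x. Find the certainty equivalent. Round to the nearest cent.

$4,382.44

E[u] = 0.48·√12544 + 0.04·√169 + 0.28·√196 + 0.16·√1089 + 0.04·√4624 = 0.48·112 + 0.04·13 + 0.28·14 + 0.16·33 + 0.04·68 = 66.2
CE = (66.2)² = 4382.44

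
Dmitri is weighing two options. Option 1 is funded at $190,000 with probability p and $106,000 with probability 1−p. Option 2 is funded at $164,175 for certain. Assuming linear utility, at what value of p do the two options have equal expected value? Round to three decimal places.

p·190000 + (1−p)·106000 = 164175
84000p + 106000 = 164175
p = (164175 − 106000) / 84000

p = 0.693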